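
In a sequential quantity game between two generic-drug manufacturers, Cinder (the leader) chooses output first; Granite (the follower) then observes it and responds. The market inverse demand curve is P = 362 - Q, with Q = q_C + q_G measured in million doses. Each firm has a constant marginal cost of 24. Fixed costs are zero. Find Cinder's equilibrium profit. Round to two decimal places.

The follower Granite best-responds to any q_C: π_G = (362 - Q)q_G - 24q_G.
∂π_G/∂q_G = 338 - q_C - 2q_G = 0 gives the reaction function q_G = (338 - q_C)/2.
The leader anticipates this reaction. Substituting into P = 362 - Q gives P = 193 - (1/2)q_C, so π_C = (193 - (1/2)q_C)q_C - 24q_C.
Maximising: ∂π_C/∂q_C = 169 - q_C = 0, giving q_C = 169.
Then q_G = (338 - 169)/2 = 169/2.
Price P = 362 - 507/2 = 217/2.
Cinder's profit: (217/2 - 24)·169 = 14280.5000.

14280.50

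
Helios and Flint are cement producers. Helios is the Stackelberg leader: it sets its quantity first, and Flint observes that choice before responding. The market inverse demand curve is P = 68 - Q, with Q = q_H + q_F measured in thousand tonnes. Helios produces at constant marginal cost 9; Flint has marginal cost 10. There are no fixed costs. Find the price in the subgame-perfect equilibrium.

The follower Flint best-responds to any q_H: π_F = (68 - Q)q_F - 10q_F.
Follower FOC: 58 - q_H - 2q_F = 0, so q_F(q_H) = (58 - q_H)/2.
Helios substitutes q_F(q_H) into its own profit: π_H = q_H(68 - q_H - (58 - q_H)/2) - 9q_H = (39 - (1/2)q_H)q_H - 9q_H.
The leader's first-order condition 30 - q_H = 0 yields q_H = 30.
Then q_F = (58 - 30)/2 = 14.
Total output Q = 44, so price P = 68 - 44 = 24.

24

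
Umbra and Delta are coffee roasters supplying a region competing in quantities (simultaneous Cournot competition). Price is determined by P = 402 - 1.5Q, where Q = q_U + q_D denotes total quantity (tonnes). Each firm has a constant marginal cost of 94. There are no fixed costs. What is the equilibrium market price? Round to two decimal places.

A representative firm's profit is π_i = q_i(402 - 1.5Q) - 94q_i.
First-order condition (treating rivals' output as given): 308 - 3q_i - (3/2)q_j = 0.
With identical firms every q_j equals q_i, so q_j = q_i and 308 = (9/2)q_i, giving q_i = 616/9.
Total output Q = 1232/9, so price P = 402 - (3/2)·(1232/9) = 590/3.

196.67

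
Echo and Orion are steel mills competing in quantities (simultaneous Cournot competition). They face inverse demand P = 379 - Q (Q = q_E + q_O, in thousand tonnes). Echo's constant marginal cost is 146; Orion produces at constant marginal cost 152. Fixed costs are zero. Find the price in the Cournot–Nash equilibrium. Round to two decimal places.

Echo's profit: π_E = (379 - Q)q_E - (146q_E). Setting ∂π_E/∂q_E = 0: 233 - 2q_E - (q_O) = 0.
Orion's profit: π_O = (379 - Q)q_O - (152q_O). Setting ∂π_O/∂q_O = 0: 227 - 2q_O - (q_E) = 0.
Rearranging gives the reaction functions q_E = (233 - q_O)/2 and q_O = (227 - q_E)/2.
Substituting one into the other gives q_E = 239/3 and q_O = 221/3.
Total output Q = 460/3, so price P = 379 - 460/3 = 677/3.

225.67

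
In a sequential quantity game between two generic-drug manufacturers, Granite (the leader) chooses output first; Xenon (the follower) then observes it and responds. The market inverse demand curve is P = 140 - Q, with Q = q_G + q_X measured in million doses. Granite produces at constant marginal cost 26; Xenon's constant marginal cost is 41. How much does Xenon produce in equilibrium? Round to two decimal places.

Solve by backward induction. Given q_G, the follower Xenon maximises π_X = (140 - q_G - q_X)q_X - 41q_X.
∂π_X/∂q_X = 99 - q_G - 2q_X = 0 gives the reaction function q_X = (99 - q_G)/2.
Granite substitutes q_X(q_G) into its own profit: π_G = q_G(140 - q_G - (99 - q_G)/2) - 26q_G = (181/2 - (1/2)q_G)q_G - 26q_G.
The leader's first-order condition 129/2 - q_G = 0 yields q_G = 129/2.
Then q_X = (99 - 129/2)/2 = 69/4.

17.25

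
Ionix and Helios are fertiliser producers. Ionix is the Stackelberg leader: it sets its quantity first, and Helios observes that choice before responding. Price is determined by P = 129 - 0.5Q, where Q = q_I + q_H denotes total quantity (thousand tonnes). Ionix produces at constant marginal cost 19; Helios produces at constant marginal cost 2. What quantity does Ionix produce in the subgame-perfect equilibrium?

The follower Helios best-responds to any q_I: π_H = (129 - 0.5Q)q_H - 2q_H.
Setting the follower's marginal profit to zero, 127 - (1/2)q_I - q_H = 0, i.e. q_H = (127 - (1/2)q_I).
The leader anticipates this reaction. Substituting into P = 129 - 0.5Q gives P = 131/2 - (1/4)q_I, so π_I = (131/2 - (1/4)q_I)q_I - 19q_I.
Maximising: ∂π_I/∂q_I = 93/2 - (1/2)q_I = 0, giving q_I = 93.
Then q_H = (127 - (1/2)·93) = 161/2.

93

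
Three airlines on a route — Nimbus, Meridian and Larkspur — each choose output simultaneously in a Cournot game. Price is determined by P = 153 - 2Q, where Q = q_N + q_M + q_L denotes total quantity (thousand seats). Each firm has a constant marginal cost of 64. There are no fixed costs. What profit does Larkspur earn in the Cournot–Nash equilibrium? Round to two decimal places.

A representative firm's profit is π_i = q_i(153 - 2Q) - 64q_i.
First-order condition (treating rivals' output as given): 89 - 4q_i - 2·Σ_{j≠i} q_j = 0.
By symmetry each firm produces the same amount; substituting Σ_{j≠i} q_j = 2q_i yields q_i = 89/8.
Price P = 153 - 2·(267/8) = 345/4.
Larkspur's profit: (345/4 - 64)·(89/8) = 247.5313.

247.53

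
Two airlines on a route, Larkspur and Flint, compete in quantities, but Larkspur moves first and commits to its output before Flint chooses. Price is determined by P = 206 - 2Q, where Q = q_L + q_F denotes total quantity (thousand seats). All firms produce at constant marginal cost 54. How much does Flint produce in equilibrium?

The follower Flint best-responds to any q_L: π_F = (206 - 2Q)q_F - 54q_F.
∂π_F/∂q_F = 152 - 2q_L - 4q_F = 0 gives the reaction function q_F = (152 - 2q_L)/4.
Larkspur substitutes q_F(q_L) into its own profit: π_L = q_L(206 - 2q_L - (152 - 2q_L)/2) - 54q_L = (130 - q_L)q_L - 54q_L.
The leader's first-order condition 76 - 2q_L = 0 yields q_L = 38.
Then q_F = (152 - 2·38)/4 = 19.

19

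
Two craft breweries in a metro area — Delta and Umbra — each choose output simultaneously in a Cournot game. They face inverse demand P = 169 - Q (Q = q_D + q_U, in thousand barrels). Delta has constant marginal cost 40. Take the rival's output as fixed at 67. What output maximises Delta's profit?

31

With the rival's output fixed at 67, Delta's profit is π_D = (169 - 67 - q_D)q_D - (40q_D) = (102 - q_D)q_D - (40q_D).
∂π_D/∂q_D = 62 - 2q_D = 0, so q_D = 31.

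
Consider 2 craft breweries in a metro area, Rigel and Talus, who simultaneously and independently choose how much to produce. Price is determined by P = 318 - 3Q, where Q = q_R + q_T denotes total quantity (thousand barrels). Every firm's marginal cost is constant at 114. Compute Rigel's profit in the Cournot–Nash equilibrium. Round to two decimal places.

1541.33

Each firm earns π_i = (318 - 3Q)q_i - 114q_i.
First-order condition (treating rivals' output as given): 204 - 6q_i - 3q_j = 0.
With identical firms every q_j equals q_i, so q_j = q_i and 204 = 9q_i, giving q_i = 68/3.
Price P = 318 - 3·(136/3) = 182.
Rigel's profit: (182 - 114)·(68/3) = 1541.3333.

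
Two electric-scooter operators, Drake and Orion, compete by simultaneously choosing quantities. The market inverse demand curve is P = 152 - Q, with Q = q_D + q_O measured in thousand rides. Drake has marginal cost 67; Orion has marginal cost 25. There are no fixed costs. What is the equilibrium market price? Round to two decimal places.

81.33

Drake's profit: π_D = (152 - Q)q_D - (67q_D). Setting ∂π_D/∂q_D = 0: 85 - 2q_D - (q_O) = 0.
Orion's profit: π_O = (152 - Q)q_O - (25q_O). Setting ∂π_O/∂q_O = 0: 127 - 2q_O - (q_D) = 0.
Rearranging gives the reaction functions q_D = (85 - q_O)/2 and q_O = (127 - q_D)/2.
Substituting one into the other gives q_D = 43/3 and q_O = 169/3.
Total output Q = 212/3, so price P = 152 - 212/3 = 244/3.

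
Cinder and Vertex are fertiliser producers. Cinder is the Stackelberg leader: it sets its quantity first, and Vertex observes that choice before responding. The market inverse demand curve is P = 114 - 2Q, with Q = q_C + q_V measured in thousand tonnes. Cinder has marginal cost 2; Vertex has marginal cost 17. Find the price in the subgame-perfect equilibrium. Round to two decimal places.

The follower Vertex best-responds to any q_C: π_V = (114 - 2Q)q_V - 17q_V.
Follower FOC: 97 - 2q_C - 4q_V = 0, so q_V(q_C) = (97 - 2q_C)/4.
Cinder substitutes q_V(q_C) into its own profit: π_C = q_C(114 - 2q_C - (97 - 2q_C)/2) - 2q_C = (131/2 - q_C)q_C - 2q_C.
Maximising: ∂π_C/∂q_C = 127/2 - 2q_C = 0, giving q_C = 127/4.
Then q_V = (97 - 2·(127/4))/4 = 67/8.
Total output Q = 321/8, so price P = 114 - 2·(321/8) = 135/4.

33.75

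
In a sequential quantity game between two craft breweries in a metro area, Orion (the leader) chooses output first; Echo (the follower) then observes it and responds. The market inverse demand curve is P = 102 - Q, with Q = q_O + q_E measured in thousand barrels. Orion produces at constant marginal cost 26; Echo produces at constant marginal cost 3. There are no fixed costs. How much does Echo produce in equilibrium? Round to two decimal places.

36.25

Solve by backward induction. Given q_O, the follower Echo maximises π_E = (102 - q_O - q_E)q_E - 3q_E.
Setting the follower's marginal profit to zero, 99 - q_O - 2q_E = 0, i.e. q_E = (99 - q_O)/2.
The leader anticipates this reaction. Substituting into P = 102 - Q gives P = 105/2 - (1/2)q_O, so π_O = (105/2 - (1/2)q_O)q_O - 26q_O.
Leader FOC: 53/2 - q_O = 0, so q_O = 53/2.
Then q_E = (99 - 53/2)/2 = 145/4.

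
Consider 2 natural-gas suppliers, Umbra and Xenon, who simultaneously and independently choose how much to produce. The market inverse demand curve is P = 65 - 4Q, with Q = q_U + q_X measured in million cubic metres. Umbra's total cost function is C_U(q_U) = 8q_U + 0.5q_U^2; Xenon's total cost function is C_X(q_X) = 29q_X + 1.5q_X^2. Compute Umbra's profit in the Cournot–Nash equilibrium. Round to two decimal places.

152.39

Umbra's profit: π_U = (65 - 4Q)q_U - (8q_U + (1/2)q_U²). Setting ∂π_U/∂q_U = 0: 57 - 9q_U - 4(q_X) = 0.
Xenon's first-order condition: 36 - 11q_X - 4(q_U) = 0.
Rearranging gives the reaction functions q_U = (57 - 4q_X)/9 and q_X = (36 - 4q_U)/11.
Substituting one into the other gives q_U = 483/83 and q_X = 96/83.
Price P = 65 - 4·(579/83) = 37.0964.
Umbra's profit: 37.0964·(483/83) - 8·(483/83) - (1/2)(483/83)² = 152.3879.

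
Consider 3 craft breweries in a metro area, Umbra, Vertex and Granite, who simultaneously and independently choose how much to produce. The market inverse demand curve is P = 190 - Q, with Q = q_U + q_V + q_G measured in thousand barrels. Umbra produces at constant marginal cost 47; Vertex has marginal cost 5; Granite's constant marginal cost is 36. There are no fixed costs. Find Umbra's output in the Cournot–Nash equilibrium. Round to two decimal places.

22.50

Umbra's profit: π_U = (190 - Q)q_U - (47q_U). Setting ∂π_U/∂q_U = 0: 143 - 2q_U - (q_V + q_G) = 0.
Vertex's first-order condition: 185 - 2q_V - (q_U + q_G) = 0.
Granite's first-order condition: 154 - 2q_G - (q_U + q_V) = 0.
Adding the 3 first-order conditions: 482 − 4Q = 0, so Q = 241/2.
Back-substituting: q_U = (143 − 241/2) = 45/2, q_V = (185 − 241/2) = 129/2, q_G = (154 − 241/2) = 67/2.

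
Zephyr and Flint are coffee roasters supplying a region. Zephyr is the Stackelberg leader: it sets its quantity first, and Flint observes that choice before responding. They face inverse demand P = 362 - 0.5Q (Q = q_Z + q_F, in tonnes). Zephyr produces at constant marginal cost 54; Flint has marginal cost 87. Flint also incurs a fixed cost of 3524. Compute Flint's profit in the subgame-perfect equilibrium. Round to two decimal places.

Solve by backward induction. Given q_Z, the follower Flint maximises π_F = (362 - (1/2)q_Z - (1/2)q_F)q_F - 87q_F.
Follower FOC: 275 - (1/2)q_Z - q_F = 0, so q_F(q_Z) = (275 - (1/2)q_Z).
Zephyr substitutes q_F(q_Z) into its own profit: π_Z = q_Z(362 - (1/2)q_Z - (275 - (1/2)q_Z)/2) - 54q_Z = (449/2 - (1/4)q_Z)q_Z - 54q_Z.
The leader's first-order condition 341/2 - (1/2)q_Z = 0 yields q_Z = 341.
Then q_F = (275 - (1/2)·341) = 209/2.
Price P = 362 - (1/2)·(891/2) = 557/4.
Flint's profit: (557/4 - 87)·(209/2) - 3524 = 1936.1250.

1936.13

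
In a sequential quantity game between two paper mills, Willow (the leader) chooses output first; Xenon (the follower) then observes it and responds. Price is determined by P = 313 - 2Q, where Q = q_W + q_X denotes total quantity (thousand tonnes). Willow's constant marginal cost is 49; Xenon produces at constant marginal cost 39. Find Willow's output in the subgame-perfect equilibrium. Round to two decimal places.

63.50

Solve by backward induction. Given q_W, the follower Xenon maximises π_X = (313 - 2q_W - 2q_X)q_X - 39q_X.
Setting the follower's marginal profit to zero, 274 - 2q_W - 4q_X = 0, i.e. q_X = (274 - 2q_W)/4.
The leader anticipates this reaction. Substituting into P = 313 - 2Q gives P = 176 - q_W, so π_W = (176 - q_W)q_W - 49q_W.
Maximising: ∂π_W/∂q_W = 127 - 2q_W = 0, giving q_W = 127/2.
Then q_X = (274 - 2·(127/2))/4 = 147/4.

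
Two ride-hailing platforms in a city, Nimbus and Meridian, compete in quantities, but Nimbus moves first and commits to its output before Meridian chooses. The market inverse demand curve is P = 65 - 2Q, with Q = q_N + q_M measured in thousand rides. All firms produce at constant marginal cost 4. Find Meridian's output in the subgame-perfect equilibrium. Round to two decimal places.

The follower Meridian best-responds to any q_N: π_M = (65 - 2Q)q_M - 4q_M.
Setting the follower's marginal profit to zero, 61 - 2q_N - 4q_M = 0, i.e. q_M = (61 - 2q_N)/4.
The leader anticipates this reaction. Substituting into P = 65 - 2Q gives P = 69/2 - q_N, so π_N = (69/2 - q_N)q_N - 4q_N.
Leader FOC: 61/2 - 2q_N = 0, so q_N = 61/4.
Then q_M = (61 - 2·(61/4))/4 = 61/8.

7.63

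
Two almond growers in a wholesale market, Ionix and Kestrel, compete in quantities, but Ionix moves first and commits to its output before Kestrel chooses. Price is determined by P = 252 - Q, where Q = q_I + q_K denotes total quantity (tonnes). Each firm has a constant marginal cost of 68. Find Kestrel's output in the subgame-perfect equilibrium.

The follower Kestrel best-responds to any q_I: π_K = (252 - Q)q_K - 68q_K.
∂π_K/∂q_K = 184 - q_I - 2q_K = 0 gives the reaction function q_K = (184 - q_I)/2.
Ionix substitutes q_K(q_I) into its own profit: π_I = q_I(252 - q_I - (184 - q_I)/2) - 68q_I = (160 - (1/2)q_I)q_I - 68q_I.
Maximising: ∂π_I/∂q_I = 92 - q_I = 0, giving q_I = 92.
Then q_K = (184 - 92)/2 = 46.

46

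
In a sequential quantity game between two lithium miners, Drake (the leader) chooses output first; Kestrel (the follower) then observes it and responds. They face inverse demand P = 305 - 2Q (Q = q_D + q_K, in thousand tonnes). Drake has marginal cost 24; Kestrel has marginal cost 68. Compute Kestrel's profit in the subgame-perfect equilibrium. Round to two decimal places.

The follower Kestrel best-responds to any q_D: π_K = (305 - 2Q)q_K - 68q_K.
Setting the follower's marginal profit to zero, 237 - 2q_D - 4q_K = 0, i.e. q_K = (237 - 2q_D)/4.
The leader anticipates this reaction. Substituting into P = 305 - 2Q gives P = 373/2 - q_D, so π_D = (373/2 - q_D)q_D - 24q_D.
Maximising: ∂π_D/∂q_D = 325/2 - 2q_D = 0, giving q_D = 325/4.
Then q_K = (237 - 2·(325/4))/4 = 149/8.
Price P = 305 - 2·(799/8) = 421/4.
Kestrel's profit: (421/4 - 68)·(149/8) = 693.7813.

693.78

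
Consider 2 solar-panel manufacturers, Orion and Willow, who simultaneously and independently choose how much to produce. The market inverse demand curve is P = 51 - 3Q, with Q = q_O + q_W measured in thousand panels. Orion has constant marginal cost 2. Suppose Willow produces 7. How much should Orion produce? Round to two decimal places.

With the rival's output fixed at 7, Orion's profit is π_O = (51 - 3·7 - 3q_O)q_O - (2q_O) = (30 - 3q_O)q_O - (2q_O).
∂π_O/∂q_O = 28 - 6q_O = 0, so q_O = 14/3.

4.67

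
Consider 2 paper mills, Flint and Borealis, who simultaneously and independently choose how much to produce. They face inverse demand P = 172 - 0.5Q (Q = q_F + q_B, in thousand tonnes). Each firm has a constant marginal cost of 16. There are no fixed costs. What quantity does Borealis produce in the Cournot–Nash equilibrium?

Each firm earns π_i = (172 - 0.5Q)q_i - 16q_i.
Setting ∂π_i/∂q_i = 0 with rivals' quantities fixed: 156 - q_i - (1/2)q_j = 0.
With identical firms every q_j equals q_i, so q_j = q_i and 156 = (3/2)q_i, giving q_i = 104.

104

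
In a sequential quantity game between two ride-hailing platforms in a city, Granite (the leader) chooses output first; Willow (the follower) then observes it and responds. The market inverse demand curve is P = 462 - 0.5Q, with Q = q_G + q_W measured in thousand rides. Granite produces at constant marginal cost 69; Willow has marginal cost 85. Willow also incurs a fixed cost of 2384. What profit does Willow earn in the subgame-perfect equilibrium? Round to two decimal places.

12494.13

The follower Willow best-responds to any q_G: π_W = (462 - 0.5Q)q_W - 85q_W.
∂π_W/∂q_W = 377 - (1/2)q_G - q_W = 0 gives the reaction function q_W = (377 - (1/2)q_G).
Granite substitutes q_W(q_G) into its own profit: π_G = q_G(462 - (1/2)q_G - (377 - (1/2)q_G)/2) - 69q_G = (547/2 - (1/4)q_G)q_G - 69q_G.
The leader's first-order condition 409/2 - (1/2)q_G = 0 yields q_G = 409.
Then q_W = (377 - (1/2)·409) = 345/2.
Price P = 462 - (1/2)·(1163/2) = 685/4.
Willow's profit: (685/4 - 85)·(345/2) - 2384 = 12494.1250.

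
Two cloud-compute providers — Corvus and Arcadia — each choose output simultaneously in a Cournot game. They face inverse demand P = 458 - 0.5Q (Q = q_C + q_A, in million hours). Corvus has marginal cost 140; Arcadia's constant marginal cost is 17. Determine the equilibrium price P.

Corvus's profit: π_C = (458 - 0.5Q)q_C - (140q_C). Setting ∂π_C/∂q_C = 0: 318 - q_C - (1/2)(q_A) = 0.
Arcadia's profit: π_A = (458 - 0.5Q)q_A - (17q_A). Setting ∂π_A/∂q_A = 0: 441 - q_A - (1/2)(q_C) = 0.
Best responses: q_C = (318 - (1/2)q_A), q_A = (441 - (1/2)q_C).
Substituting one into the other gives q_C = 130 and q_A = 376.
Total output Q = 506, so price P = 458 - (1/2)·506 = 205.

205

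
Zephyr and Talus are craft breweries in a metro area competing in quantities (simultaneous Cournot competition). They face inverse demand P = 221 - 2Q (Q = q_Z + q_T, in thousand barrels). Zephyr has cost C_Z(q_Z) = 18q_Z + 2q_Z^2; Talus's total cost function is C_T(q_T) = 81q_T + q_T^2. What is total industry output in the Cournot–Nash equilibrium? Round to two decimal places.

Zephyr's profit: π_Z = (221 - 2Q)q_Z - (18q_Z + 2q_Z²). Setting ∂π_Z/∂q_Z = 0: 203 - 8q_Z - 2(q_T) = 0.
Talus's profit: π_T = (221 - 2Q)q_T - (81q_T + q_T²). Setting ∂π_T/∂q_T = 0: 140 - 6q_T - 2(q_Z) = 0.
Best responses: q_Z = (203 - 2q_T)/8, q_T = (140 - 2q_Z)/6.
Substituting one into the other gives q_Z = 469/22 and q_T = 357/22.
Total output Q = 469/22 + 357/22 = 413/11.

37.55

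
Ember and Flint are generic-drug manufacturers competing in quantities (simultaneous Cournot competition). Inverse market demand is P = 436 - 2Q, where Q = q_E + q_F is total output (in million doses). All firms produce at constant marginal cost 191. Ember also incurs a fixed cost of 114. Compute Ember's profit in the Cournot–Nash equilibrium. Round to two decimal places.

Each firm earns π_i = (436 - 2Q)q_i - 191q_i.
First-order condition (treating rivals' output as given): 245 - 4q_i - 2q_j = 0.
By symmetry each firm produces the same amount; substituting q_j = q_i yields q_i = 245/6.
Price P = 436 - 2·(245/3) = 818/3.
Ember's profit: (818/3 - 191)·(245/6) - 114 = 3220.7222.

3220.72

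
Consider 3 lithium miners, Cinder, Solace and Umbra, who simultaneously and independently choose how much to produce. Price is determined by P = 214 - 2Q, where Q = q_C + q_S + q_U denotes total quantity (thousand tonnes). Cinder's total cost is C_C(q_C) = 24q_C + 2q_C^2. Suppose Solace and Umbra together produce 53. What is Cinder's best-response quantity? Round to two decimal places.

10.50

With rivals' combined output fixed at 53, Cinder's profit is π_C = (214 - 2·53 - 2q_C)q_C - (24q_C + 2q_C²) = (108 - 2q_C)q_C - (24q_C + 2q_C²).
∂π_C/∂q_C = 84 - 8q_C = 0, so q_C = 21/2.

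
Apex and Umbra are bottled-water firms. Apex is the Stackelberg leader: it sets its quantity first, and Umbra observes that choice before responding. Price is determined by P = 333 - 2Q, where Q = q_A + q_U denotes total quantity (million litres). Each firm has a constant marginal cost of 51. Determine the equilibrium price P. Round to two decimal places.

The follower Umbra best-responds to any q_A: π_U = (333 - 2Q)q_U - 51q_U.
Follower FOC: 282 - 2q_A - 4q_U = 0, so q_U(q_A) = (282 - 2q_A)/4.
Apex substitutes q_U(q_A) into its own profit: π_A = q_A(333 - 2q_A - (282 - 2q_A)/2) - 51q_A = (192 - q_A)q_A - 51q_A.
Maximising: ∂π_A/∂q_A = 141 - 2q_A = 0, giving q_A = 141/2.
Then q_U = (282 - 2·(141/2))/4 = 141/4.
Total output Q = 423/4, so price P = 333 - 2·(423/4) = 243/2.

121.50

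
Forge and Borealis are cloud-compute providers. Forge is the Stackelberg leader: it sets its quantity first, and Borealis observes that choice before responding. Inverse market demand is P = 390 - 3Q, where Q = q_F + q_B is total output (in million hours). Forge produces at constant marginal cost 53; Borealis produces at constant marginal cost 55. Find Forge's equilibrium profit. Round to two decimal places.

Solve by backward induction. Given q_F, the follower Borealis maximises π_B = (390 - 3q_F - 3q_B)q_B - 55q_B.
Follower FOC: 335 - 3q_F - 6q_B = 0, so q_B(q_F) = (335 - 3q_F)/6.
The leader anticipates this reaction. Substituting into P = 390 - 3Q gives P = 445/2 - (3/2)q_F, so π_F = (445/2 - (3/2)q_F)q_F - 53q_F.
Leader FOC: 339/2 - 3q_F = 0, so q_F = 113/2.
Then q_B = (335 - 3·(113/2))/6 = 331/12.
Price P = 390 - 3·(1009/12) = 551/4.
Forge's profit: (551/4 - 53)·(113/2) = 4788.3750.

4788.38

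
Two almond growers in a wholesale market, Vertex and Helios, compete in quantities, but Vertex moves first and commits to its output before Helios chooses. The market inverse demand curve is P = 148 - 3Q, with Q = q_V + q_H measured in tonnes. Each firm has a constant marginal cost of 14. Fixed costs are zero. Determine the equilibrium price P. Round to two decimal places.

47.50

Solve by backward induction. Given q_V, the follower Helios maximises π_H = (148 - 3q_V - 3q_H)q_H - 14q_H.
Setting the follower's marginal profit to zero, 134 - 3q_V - 6q_H = 0, i.e. q_H = (134 - 3q_V)/6.
Vertex substitutes q_H(q_V) into its own profit: π_V = q_V(148 - 3q_V - (134 - 3q_V)/2) - 14q_V = (81 - (3/2)q_V)q_V - 14q_V.
The leader's first-order condition 67 - 3q_V = 0 yields q_V = 67/3.
Then q_H = (134 - 3·(67/3))/6 = 67/6.
Total output Q = 67/2, so price P = 148 - 3·(67/2) = 95/2.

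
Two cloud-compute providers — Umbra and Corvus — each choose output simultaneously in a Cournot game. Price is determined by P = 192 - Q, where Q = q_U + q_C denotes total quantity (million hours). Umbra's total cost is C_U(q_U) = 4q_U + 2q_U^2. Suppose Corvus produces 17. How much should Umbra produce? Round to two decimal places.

28.50

With the rival's output fixed at 17, Umbra's profit is π_U = (192 - 17 - q_U)q_U - (4q_U + 2q_U²) = (175 - q_U)q_U - (4q_U + 2q_U²).
∂π_U/∂q_U = 171 - 6q_U = 0, so q_U = 57/2.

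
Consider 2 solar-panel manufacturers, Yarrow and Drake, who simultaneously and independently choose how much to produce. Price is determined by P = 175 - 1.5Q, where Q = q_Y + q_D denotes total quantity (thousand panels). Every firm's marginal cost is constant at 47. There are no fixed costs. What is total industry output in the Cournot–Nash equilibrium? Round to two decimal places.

56.89

Each firm earns π_i = (175 - 1.5Q)q_i - 47q_i.
Setting ∂π_i/∂q_i = 0 with rivals' quantities fixed: 128 - 3q_i - (3/2)q_j = 0.
With identical firms every q_j equals q_i, so q_j = q_i and 128 = (9/2)q_i, giving q_i = 256/9.
Total output Q = 256/9 + 256/9 = 512/9.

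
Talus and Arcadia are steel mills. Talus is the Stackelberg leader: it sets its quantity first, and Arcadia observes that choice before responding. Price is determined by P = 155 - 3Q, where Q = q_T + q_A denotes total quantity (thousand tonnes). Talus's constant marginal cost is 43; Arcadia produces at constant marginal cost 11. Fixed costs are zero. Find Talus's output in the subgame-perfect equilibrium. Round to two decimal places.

The follower Arcadia best-responds to any q_T: π_A = (155 - 3Q)q_A - 11q_A.
Follower FOC: 144 - 3q_T - 6q_A = 0, so q_A(q_T) = (144 - 3q_T)/6.
Talus substitutes q_A(q_T) into its own profit: π_T = q_T(155 - 3q_T - (144 - 3q_T)/2) - 43q_T = (83 - (3/2)q_T)q_T - 43q_T.
Maximising: ∂π_T/∂q_T = 40 - 3q_T = 0, giving q_T = 40/3.
Then q_A = (144 - 3·(40/3))/6 = 52/3.

13.33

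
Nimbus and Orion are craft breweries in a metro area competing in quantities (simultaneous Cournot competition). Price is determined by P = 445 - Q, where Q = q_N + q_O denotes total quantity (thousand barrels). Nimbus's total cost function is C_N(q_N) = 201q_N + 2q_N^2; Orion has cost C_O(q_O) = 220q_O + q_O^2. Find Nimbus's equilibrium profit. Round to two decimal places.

3198.49

Nimbus's profit: π_N = (445 - Q)q_N - (201q_N + 2q_N²). Setting ∂π_N/∂q_N = 0: 244 - 6q_N - (q_O) = 0.
Orion's first-order condition: 225 - 4q_O - (q_N) = 0.
Best responses: q_N = (244 - q_O)/6, q_O = (225 - q_N)/4.
Substituting one into the other gives q_N = 751/23 and q_O = 1106/23.
Price P = 445 - 1857/23 = 364.2609.
Nimbus's profit: 364.2609·(751/23) - 201·(751/23) - 2(751/23)² = 3198.4934.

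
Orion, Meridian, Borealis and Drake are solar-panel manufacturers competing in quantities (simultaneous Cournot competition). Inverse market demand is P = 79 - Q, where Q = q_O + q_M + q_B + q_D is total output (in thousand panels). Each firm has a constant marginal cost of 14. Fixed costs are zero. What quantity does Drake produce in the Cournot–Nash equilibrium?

13

Each firm earns π_i = (79 - Q)q_i - 14q_i.
Setting ∂π_i/∂q_i = 0 with rivals' quantities fixed: 65 - 2q_i - Σ_{j≠i} q_j = 0.
With identical firms every q_j equals q_i, so Σ_{j≠i} q_j = 3q_i and 65 = 5q_i, giving q_i = 13.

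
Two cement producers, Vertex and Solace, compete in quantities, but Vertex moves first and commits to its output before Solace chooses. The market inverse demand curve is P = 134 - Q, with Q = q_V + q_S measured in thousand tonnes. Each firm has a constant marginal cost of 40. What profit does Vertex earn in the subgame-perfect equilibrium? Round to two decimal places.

1104.50

The follower Solace best-responds to any q_V: π_S = (134 - Q)q_S - 40q_S.
Setting the follower's marginal profit to zero, 94 - q_V - 2q_S = 0, i.e. q_S = (94 - q_V)/2.
Vertex substitutes q_S(q_V) into its own profit: π_V = q_V(134 - q_V - (94 - q_V)/2) - 40q_V = (87 - (1/2)q_V)q_V - 40q_V.
Maximising: ∂π_V/∂q_V = 47 - q_V = 0, giving q_V = 47.
Then q_S = (94 - 47)/2 = 47/2.
Price P = 134 - 141/2 = 127/2.
Vertex's profit: (127/2 - 40)·47 = 1104.5000.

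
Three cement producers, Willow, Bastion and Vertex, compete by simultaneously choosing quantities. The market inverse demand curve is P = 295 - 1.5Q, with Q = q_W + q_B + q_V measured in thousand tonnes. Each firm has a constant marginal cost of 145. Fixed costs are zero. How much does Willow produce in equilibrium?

Each firm earns π_i = (295 - 1.5Q)q_i - 145q_i.
Setting ∂π_i/∂q_i = 0 with rivals' quantities fixed: 150 - 3q_i - (3/2)·Σ_{j≠i} q_j = 0.
With identical firms every q_j equals q_i, so Σ_{j≠i} q_j = 2q_i and 150 = 6q_i, giving q_i = 25.

25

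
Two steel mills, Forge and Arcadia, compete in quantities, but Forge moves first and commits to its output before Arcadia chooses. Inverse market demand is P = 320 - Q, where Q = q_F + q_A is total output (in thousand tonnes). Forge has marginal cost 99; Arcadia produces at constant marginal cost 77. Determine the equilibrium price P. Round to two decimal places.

148.75

The follower Arcadia best-responds to any q_F: π_A = (320 - Q)q_A - 77q_A.
Setting the follower's marginal profit to zero, 243 - q_F - 2q_A = 0, i.e. q_A = (243 - q_F)/2.
The leader anticipates this reaction. Substituting into P = 320 - Q gives P = 397/2 - (1/2)q_F, so π_F = (397/2 - (1/2)q_F)q_F - 99q_F.
The leader's first-order condition 199/2 - q_F = 0 yields q_F = 199/2.
Then q_A = (243 - 199/2)/2 = 287/4.
Total output Q = 685/4, so price P = 320 - 685/4 = 595/4.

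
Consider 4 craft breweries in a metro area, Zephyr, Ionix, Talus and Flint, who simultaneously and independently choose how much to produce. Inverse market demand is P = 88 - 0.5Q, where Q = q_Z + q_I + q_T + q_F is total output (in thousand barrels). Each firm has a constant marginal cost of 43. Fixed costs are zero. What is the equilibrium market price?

A representative firm's profit is π_i = q_i(88 - 0.5Q) - 43q_i.
First-order condition (treating rivals' output as given): 45 - q_i - (1/2)·Σ_{j≠i} q_j = 0.
With identical firms every q_j equals q_i, so Σ_{j≠i} q_j = 3q_i and 45 = (5/2)q_i, giving q_i = 18.
Total output Q = 72, so price P = 88 - (1/2)·72 = 52.

52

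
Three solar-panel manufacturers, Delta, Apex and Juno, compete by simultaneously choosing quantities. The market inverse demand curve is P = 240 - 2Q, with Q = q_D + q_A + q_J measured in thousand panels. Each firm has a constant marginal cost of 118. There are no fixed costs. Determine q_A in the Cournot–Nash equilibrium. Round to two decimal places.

Each firm earns π_i = (240 - 2Q)q_i - 118q_i.
Setting ∂π_i/∂q_i = 0 with rivals' quantities fixed: 122 - 4q_i - 2·Σ_{j≠i} q_j = 0.
By symmetry each firm produces the same amount; substituting Σ_{j≠i} q_j = 2q_i yields q_i = 122/8 = 61/4.

15.25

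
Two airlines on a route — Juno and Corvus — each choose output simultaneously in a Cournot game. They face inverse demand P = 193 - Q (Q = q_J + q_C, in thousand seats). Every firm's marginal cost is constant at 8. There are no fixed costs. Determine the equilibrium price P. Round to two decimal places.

69.67

A representative firm's profit is π_i = q_i(193 - Q) - 8q_i.
Setting ∂π_i/∂q_i = 0 with rivals' quantities fixed: 185 - 2q_i - q_j = 0.
With identical firms every q_j equals q_i, so q_j = q_i and 185 = 3q_i, giving q_i = 185/3.
Total output Q = 370/3, so price P = 193 - 370/3 = 209/3.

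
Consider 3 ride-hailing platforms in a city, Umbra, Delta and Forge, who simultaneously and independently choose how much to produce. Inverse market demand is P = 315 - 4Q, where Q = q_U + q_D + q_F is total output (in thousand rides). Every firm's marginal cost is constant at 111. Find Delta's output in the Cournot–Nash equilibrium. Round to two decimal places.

Each firm earns π_i = (315 - 4Q)q_i - 111q_i.
Setting ∂π_i/∂q_i = 0 with rivals' quantities fixed: 204 - 8q_i - 4·Σ_{j≠i} q_j = 0.
With identical firms every q_j equals q_i, so Σ_{j≠i} q_j = 2q_i and 204 = 16q_i, giving q_i = 51/4.

12.75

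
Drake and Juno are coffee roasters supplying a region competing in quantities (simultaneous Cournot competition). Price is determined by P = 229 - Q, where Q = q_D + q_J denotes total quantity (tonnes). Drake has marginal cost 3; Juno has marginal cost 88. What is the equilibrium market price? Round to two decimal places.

Drake's profit: π_D = (229 - Q)q_D - (3q_D). Setting ∂π_D/∂q_D = 0: 226 - 2q_D - (q_J) = 0.
Juno's profit: π_J = (229 - Q)q_J - (88q_J). Setting ∂π_J/∂q_J = 0: 141 - 2q_J - (q_D) = 0.
Best responses: q_D = (226 - q_J)/2, q_J = (141 - q_D)/2.
Solving the pair: q_D = 311/3, q_J = 56/3.
Total output Q = 367/3, so price P = 229 - 367/3 = 320/3.

106.67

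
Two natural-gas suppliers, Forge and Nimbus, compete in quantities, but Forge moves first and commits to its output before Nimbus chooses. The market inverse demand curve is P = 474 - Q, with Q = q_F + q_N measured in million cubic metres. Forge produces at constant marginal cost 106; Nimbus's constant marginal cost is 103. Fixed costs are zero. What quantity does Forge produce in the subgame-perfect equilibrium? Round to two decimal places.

The follower Nimbus best-responds to any q_F: π_N = (474 - Q)q_N - 103q_N.
Follower FOC: 371 - q_F - 2q_N = 0, so q_N(q_F) = (371 - q_F)/2.
Forge substitutes q_N(q_F) into its own profit: π_F = q_F(474 - q_F - (371 - q_F)/2) - 106q_F = (577/2 - (1/2)q_F)q_F - 106q_F.
Maximising: ∂π_F/∂q_F = 365/2 - q_F = 0, giving q_F = 365/2.
Then q_N = (371 - 365/2)/2 = 377/4.

182.50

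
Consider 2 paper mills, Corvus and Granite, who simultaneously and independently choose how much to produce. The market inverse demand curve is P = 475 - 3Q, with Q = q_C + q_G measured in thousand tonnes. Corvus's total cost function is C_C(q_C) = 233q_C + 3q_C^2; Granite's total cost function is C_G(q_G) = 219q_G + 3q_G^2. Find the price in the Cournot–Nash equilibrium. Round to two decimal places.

Corvus's profit: π_C = (475 - 3Q)q_C - (233q_C + 3q_C²). Setting ∂π_C/∂q_C = 0: 242 - 12q_C - 3(q_G) = 0.
Granite's profit: π_G = (475 - 3Q)q_G - (219q_G + 3q_G²). Setting ∂π_G/∂q_G = 0: 256 - 12q_G - 3(q_C) = 0.
Best responses: q_C = (242 - 3q_G)/12, q_G = (256 - 3q_C)/12.
Solving the pair: q_C = 712/45, q_G = 782/45.
Total output Q = 166/5, so price P = 475 - 3·(166/5) = 1877/5.

375.40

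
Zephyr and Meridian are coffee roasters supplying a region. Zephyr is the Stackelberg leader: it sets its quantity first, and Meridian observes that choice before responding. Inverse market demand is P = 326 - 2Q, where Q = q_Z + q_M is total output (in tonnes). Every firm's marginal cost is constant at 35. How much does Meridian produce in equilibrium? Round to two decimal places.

36.38

Solve by backward induction. Given q_Z, the follower Meridian maximises π_M = (326 - 2q_Z - 2q_M)q_M - 35q_M.
∂π_M/∂q_M = 291 - 2q_Z - 4q_M = 0 gives the reaction function q_M = (291 - 2q_Z)/4.
Zephyr substitutes q_M(q_Z) into its own profit: π_Z = q_Z(326 - 2q_Z - (291 - 2q_Z)/2) - 35q_Z = (361/2 - q_Z)q_Z - 35q_Z.
Leader FOC: 291/2 - 2q_Z = 0, so q_Z = 291/4.
Then q_M = (291 - 2·(291/4))/4 = 291/8.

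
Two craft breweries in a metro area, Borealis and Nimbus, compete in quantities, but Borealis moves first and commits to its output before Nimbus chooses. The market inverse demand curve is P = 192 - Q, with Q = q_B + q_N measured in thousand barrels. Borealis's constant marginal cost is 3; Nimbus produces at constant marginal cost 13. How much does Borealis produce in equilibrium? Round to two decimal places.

99.50

Solve by backward induction. Given q_B, the follower Nimbus maximises π_N = (192 - q_B - q_N)q_N - 13q_N.
Follower FOC: 179 - q_B - 2q_N = 0, so q_N(q_B) = (179 - q_B)/2.
Borealis substitutes q_N(q_B) into its own profit: π_B = q_B(192 - q_B - (179 - q_B)/2) - 3q_B = (205/2 - (1/2)q_B)q_B - 3q_B.
The leader's first-order condition 199/2 - q_B = 0 yields q_B = 199/2.
Then q_N = (179 - 199/2)/2 = 159/4.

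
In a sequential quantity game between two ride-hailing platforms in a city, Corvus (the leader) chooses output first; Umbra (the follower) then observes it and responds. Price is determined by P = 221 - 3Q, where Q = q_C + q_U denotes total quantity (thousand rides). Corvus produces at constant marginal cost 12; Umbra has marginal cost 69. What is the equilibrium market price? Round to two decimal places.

78.50

Solve by backward induction. Given q_C, the follower Umbra maximises π_U = (221 - 3q_C - 3q_U)q_U - 69q_U.
Setting the follower's marginal profit to zero, 152 - 3q_C - 6q_U = 0, i.e. q_U = (152 - 3q_C)/6.
The leader anticipates this reaction. Substituting into P = 221 - 3Q gives P = 145 - (3/2)q_C, so π_C = (145 - (3/2)q_C)q_C - 12q_C.
Leader FOC: 133 - 3q_C = 0, so q_C = 133/3.
Then q_U = (152 - 3·(133/3))/6 = 19/6.
Total output Q = 95/2, so price P = 221 - 3·(95/2) = 157/2.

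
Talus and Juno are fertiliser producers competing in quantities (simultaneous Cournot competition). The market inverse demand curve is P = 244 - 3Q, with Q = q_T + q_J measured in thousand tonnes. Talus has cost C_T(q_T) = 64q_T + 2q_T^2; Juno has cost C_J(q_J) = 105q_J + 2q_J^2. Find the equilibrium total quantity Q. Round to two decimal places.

Talus's profit: π_T = (244 - 3Q)q_T - (64q_T + 2q_T²). Setting ∂π_T/∂q_T = 0: 180 - 10q_T - 3(q_J) = 0.
Juno's first-order condition: 139 - 10q_J - 3(q_T) = 0.
So q_T = (180 - 3q_J)/10 and q_J = (139 - 3q_T)/10.
Substituting one into the other gives q_T = 1383/91 and q_J = 850/91.
Total output Q = 1383/91 + 850/91 = 319/13.

24.54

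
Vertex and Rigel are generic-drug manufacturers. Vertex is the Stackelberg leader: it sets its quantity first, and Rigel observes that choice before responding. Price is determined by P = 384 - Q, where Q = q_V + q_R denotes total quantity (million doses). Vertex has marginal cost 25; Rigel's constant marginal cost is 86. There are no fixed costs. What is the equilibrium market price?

Solve by backward induction. Given q_V, the follower Rigel maximises π_R = (384 - q_V - q_R)q_R - 86q_R.
Follower FOC: 298 - q_V - 2q_R = 0, so q_R(q_V) = (298 - q_V)/2.
Vertex substitutes q_R(q_V) into its own profit: π_V = q_V(384 - q_V - (298 - q_V)/2) - 25q_V = (235 - (1/2)q_V)q_V - 25q_V.
Maximising: ∂π_V/∂q_V = 210 - q_V = 0, giving q_V = 210.
Then q_R = (298 - 210)/2 = 44.
Total output Q = 254, so price P = 384 - 254 = 130.

130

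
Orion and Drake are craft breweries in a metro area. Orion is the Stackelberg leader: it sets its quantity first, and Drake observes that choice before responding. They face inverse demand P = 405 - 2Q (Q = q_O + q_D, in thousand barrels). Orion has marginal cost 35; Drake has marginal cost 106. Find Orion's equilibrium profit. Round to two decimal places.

12155.06

Solve by backward induction. Given q_O, the follower Drake maximises π_D = (405 - 2q_O - 2q_D)q_D - 106q_D.
Follower FOC: 299 - 2q_O - 4q_D = 0, so q_D(q_O) = (299 - 2q_O)/4.
Orion substitutes q_D(q_O) into its own profit: π_O = q_O(405 - 2q_O - (299 - 2q_O)/2) - 35q_O = (511/2 - q_O)q_O - 35q_O.
Maximising: ∂π_O/∂q_O = 441/2 - 2q_O = 0, giving q_O = 441/4.
Then q_D = (299 - 2·(441/4))/4 = 157/8.
Price P = 405 - 2·(1039/8) = 581/4.
Orion's profit: (581/4 - 35)·(441/4) = 12155.0625.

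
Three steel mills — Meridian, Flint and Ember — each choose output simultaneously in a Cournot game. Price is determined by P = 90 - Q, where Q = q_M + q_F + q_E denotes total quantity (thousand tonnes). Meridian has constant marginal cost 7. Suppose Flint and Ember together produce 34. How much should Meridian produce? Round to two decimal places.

With rivals' combined output fixed at 34, Meridian's profit is π_M = (90 - 34 - q_M)q_M - (7q_M) = (56 - q_M)q_M - (7q_M).
∂π_M/∂q_M = 49 - 2q_M = 0, so q_M = 49/2.

24.50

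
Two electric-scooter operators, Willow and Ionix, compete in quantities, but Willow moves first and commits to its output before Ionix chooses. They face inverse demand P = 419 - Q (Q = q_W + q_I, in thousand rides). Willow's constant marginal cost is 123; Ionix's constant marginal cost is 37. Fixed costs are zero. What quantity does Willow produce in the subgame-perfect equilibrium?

Solve by backward induction. Given q_W, the follower Ionix maximises π_I = (419 - q_W - q_I)q_I - 37q_I.
Setting the follower's marginal profit to zero, 382 - q_W - 2q_I = 0, i.e. q_I = (382 - q_W)/2.
The leader anticipates this reaction. Substituting into P = 419 - Q gives P = 228 - (1/2)q_W, so π_W = (228 - (1/2)q_W)q_W - 123q_W.
The leader's first-order condition 105 - q_W = 0 yields q_W = 105.
Then q_I = (382 - 105)/2 = 277/2.

105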